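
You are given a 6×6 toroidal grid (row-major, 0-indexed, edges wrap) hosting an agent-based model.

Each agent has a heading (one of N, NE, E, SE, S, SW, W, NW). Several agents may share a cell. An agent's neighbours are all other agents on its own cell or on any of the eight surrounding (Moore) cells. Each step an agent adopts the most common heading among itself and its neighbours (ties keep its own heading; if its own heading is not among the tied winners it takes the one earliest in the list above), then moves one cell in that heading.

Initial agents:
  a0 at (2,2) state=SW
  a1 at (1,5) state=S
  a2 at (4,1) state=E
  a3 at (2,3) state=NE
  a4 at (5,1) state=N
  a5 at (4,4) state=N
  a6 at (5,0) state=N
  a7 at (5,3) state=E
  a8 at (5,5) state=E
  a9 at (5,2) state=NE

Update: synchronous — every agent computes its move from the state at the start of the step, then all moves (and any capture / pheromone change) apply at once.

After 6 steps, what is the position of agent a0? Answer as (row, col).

(4, 1)

t=1: a0@(3,1):SW a1@(2,5):S a2@(3,1):N a3@(1,4):NE a4@(4,1):N a5@(4,5):E a6@(4,0):N a7@(5,4):E a8@(4,5):N a9@(5,3):E
t=2: a0@(2,1):N a1@(3,5):S a2@(2,1):N a3@(0,5):NE a4@(3,1):N a5@(4,0):E a6@(3,0):N a7@(5,5):E a8@(3,5):N a9@(5,4):E
t=3: a0@(1,1):N a1@(2,5):N a2@(1,1):N a3@(0,0):E a4@(2,1):N a5@(3,0):N a6@(2,0):N a7@(5,0):E a8@(2,5):N a9@(5,5):E
t=4: a0@(0,1):N a1@(1,5):N a2@(0,1):N a3@(0,1):E a4@(1,1):N a5@(2,0):N a6@(1,0):N a7@(5,1):E a8@(1,5):N a9@(5,0):E
t=5: a0@(5,1):N a1@(0,5):N a2@(5,1):N a3@(5,1):N a4@(0,1):N a5@(1,0):N a6@(0,0):N a7@(5,2):E a8@(0,5):N a9@(5,1):E
t=6: a0@(4,1):N a1@(5,5):N a2@(4,1):N a3@(4,1):N a4@(5,1):N a5@(0,0):N a6@(5,0):N a7@(4,2):N a8@(5,5):N a9@(4,1):N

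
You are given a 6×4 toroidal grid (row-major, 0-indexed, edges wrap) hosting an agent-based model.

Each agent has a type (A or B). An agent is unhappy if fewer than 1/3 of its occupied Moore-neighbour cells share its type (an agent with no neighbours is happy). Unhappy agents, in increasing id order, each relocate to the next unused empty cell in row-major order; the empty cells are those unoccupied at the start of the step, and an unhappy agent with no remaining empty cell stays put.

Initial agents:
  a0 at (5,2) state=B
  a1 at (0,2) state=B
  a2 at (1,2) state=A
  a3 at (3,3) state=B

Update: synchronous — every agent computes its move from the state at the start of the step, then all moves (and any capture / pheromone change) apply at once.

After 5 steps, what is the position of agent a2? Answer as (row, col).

(0, 0)

t=1: a0@(5,2):B a1@(0,2):B a2@(0,0):A a3@(3,3):B
t=2: (unchanged — steady state)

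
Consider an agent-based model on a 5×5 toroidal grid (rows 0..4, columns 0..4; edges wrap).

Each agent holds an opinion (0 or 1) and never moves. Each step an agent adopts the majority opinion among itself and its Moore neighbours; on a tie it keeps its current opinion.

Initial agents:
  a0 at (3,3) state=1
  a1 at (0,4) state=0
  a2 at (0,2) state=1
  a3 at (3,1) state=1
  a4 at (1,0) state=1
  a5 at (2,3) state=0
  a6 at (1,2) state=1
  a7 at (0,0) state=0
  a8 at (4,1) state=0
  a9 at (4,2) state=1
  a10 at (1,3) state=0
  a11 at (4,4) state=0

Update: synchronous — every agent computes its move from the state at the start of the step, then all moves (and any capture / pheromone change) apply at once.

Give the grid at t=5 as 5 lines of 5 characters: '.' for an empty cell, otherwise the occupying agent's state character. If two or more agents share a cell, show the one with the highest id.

0.1.0
0.10.
...0.
.1.1.
.11.0

t=1: a0@(3,3):1 a1@(0,4):0 a2@(0,2):1 a3@(3,1):1 a4@(1,0):0 a5@(2,3):0 a6@(1,2):1 a7@(0,0):0 a8@(4,1):1 a9@(4,2):1 a10@(1,3):0 a11@(4,4):0
t=2: (unchanged — steady state)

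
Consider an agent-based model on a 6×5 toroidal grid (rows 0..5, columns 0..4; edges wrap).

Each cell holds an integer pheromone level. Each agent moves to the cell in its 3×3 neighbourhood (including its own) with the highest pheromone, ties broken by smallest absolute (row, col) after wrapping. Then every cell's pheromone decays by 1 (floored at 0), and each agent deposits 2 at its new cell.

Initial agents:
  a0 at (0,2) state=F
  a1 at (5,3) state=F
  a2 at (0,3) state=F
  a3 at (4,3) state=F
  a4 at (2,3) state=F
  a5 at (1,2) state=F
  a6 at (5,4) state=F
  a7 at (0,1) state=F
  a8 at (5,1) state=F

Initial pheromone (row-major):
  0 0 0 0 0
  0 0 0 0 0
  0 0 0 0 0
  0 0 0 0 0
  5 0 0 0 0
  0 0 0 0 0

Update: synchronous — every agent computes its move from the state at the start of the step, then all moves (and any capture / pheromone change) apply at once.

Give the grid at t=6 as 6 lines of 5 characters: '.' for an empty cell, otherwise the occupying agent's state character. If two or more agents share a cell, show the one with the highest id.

.F...
.....
.....
..F..
F....
.....

t=1: a0@(0,1) a1@(0,2) a2@(0,2) a3@(3,2) a4@(1,2) a5@(0,1) a6@(4,0) a7@(0,0) a8@(4,0) | pheromone: 2 4 4 0 0 / 0 0 2 0 0 / 0 0 0 0 0 / 0 0 2 0 0 / 8 0 0 0 0 / 0 0 0 0 0
t=2: a0@(0,1) a1@(0,1) a2@(0,1) a3@(3,2) a4@(0,1) a5@(0,1) a6@(4,0) a7@(0,1) a8@(4,0) | pheromone: 1 15 3 0 0 / 0 0 1 0 0 / 0 0 0 0 0 / 0 0 3 0 0 / 11 0 0 0 0 / 0 0 0 0 0
t=3: a0@(0,1) a1@(0,1) a2@(0,1) a3@(3,2) a4@(0,1) a5@(0,1) a6@(4,0) a7@(0,1) a8@(4,0) | pheromone: 0 26 2 0 0 / 0 0 0 0 0 / 0 0 0 0 0 / 0 0 4 0 0 / 14 0 0 0 0 / 0 0 0 0 0
t=4: a0@(0,1) a1@(0,1) a2@(0,1) a3@(3,2) a4@(0,1) a5@(0,1) a6@(4,0) a7@(0,1) a8@(4,0) | pheromone: 0 37 1 0 0 / 0 0 0 0 0 / 0 0 0 0 0 / 0 0 5 0 0 / 17 0 0 0 0 / 0 0 0 0 0
t=5: a0@(0,1) a1@(0,1) a2@(0,1) a3@(3,2) a4@(0,1) a5@(0,1) a6@(4,0) a7@(0,1) a8@(4,0) | pheromone: 0 48 0 0 0 / 0 0 0 0 0 / 0 0 0 0 0 / 0 0 6 0 0 / 20 0 0 0 0 / 0 0 0 0 0
t=6: a0@(0,1) a1@(0,1) a2@(0,1) a3@(3,2) a4@(0,1) a5@(0,1) a6@(4,0) a7@(0,1) a8@(4,0) | pheromone: 0 59 0 0 0 / 0 0 0 0 0 / 0 0 0 0 0 / 0 0 7 0 0 / 23 0 0 0 0 / 0 0 0 0 0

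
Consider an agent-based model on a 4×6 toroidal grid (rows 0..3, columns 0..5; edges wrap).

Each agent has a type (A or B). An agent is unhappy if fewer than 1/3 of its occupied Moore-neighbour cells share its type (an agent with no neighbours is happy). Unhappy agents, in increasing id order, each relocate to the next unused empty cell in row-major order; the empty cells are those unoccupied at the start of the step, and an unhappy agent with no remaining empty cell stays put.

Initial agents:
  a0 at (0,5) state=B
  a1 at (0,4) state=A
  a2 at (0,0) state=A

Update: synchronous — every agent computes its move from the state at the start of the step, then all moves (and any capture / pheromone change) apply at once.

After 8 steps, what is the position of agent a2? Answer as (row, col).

(0, 3)

t=1: a0@(0,1):B a1@(0,2):A a2@(0,3):A
t=2: a0@(0,0):B a1@(0,2):A a2@(0,3):A
t=3: (unchanged — steady state)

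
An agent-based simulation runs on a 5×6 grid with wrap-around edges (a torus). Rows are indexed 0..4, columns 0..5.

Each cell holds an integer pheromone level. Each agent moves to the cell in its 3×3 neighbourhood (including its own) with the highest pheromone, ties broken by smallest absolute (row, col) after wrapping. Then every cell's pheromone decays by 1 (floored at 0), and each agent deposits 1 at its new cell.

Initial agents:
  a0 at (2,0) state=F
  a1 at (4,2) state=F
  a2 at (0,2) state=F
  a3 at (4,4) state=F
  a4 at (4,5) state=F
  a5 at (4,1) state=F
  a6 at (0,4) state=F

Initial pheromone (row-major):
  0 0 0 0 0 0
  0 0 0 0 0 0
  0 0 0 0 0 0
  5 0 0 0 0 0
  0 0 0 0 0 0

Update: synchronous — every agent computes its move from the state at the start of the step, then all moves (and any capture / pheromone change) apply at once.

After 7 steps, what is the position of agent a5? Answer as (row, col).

t=1: a0@(3,0) a1@(0,1) a2@(0,1) a3@(0,3) a4@(3,0) a5@(3,0) a6@(0,3) | pheromone: 0 2 0 2 0 0 / 0 0 0 0 0 0 / 0 0 0 0 0 0 / 7 0 0 0 0 0 / 0 0 0 0 0 0
t=2: a0@(3,0) a1@(0,1) a2@(0,1) a3@(0,3) a4@(3,0) a5@(3,0) a6@(0,3) | pheromone: 0 3 0 3 0 0 / 0 0 0 0 0 0 / 0 0 0 0 0 0 / 9 0 0 0 0 0 / 0 0 0 0 0 0
t=3: a0@(3,0) a1@(0,1) a2@(0,1) a3@(0,3) a4@(3,0) a5@(3,0) a6@(0,3) | pheromone: 0 4 0 4 0 0 / 0 0 0 0 0 0 / 0 0 0 0 0 0 / 11 0 0 0 0 0 / 0 0 0 0 0 0
t=4: a0@(3,0) a1@(0,1) a2@(0,1) a3@(0,3) a4@(3,0) a5@(3,0) a6@(0,3) | pheromone: 0 5 0 5 0 0 / 0 0 0 0 0 0 / 0 0 0 0 0 0 / 13 0 0 0 0 0 / 0 0 0 0 0 0
t=5: a0@(3,0) a1@(0,1) a2@(0,1) a3@(0,3) a4@(3,0) a5@(3,0) a6@(0,3) | pheromone: 0 6 0 6 0 0 / 0 0 0 0 0 0 / 0 0 0 0 0 0 / 15 0 0 0 0 0 / 0 0 0 0 0 0
t=6: a0@(3,0) a1@(0,1) a2@(0,1) a3@(0,3) a4@(3,0) a5@(3,0) a6@(0,3) | pheromone: 0 7 0 7 0 0 / 0 0 0 0 0 0 / 0 0 0 0 0 0 / 17 0 0 0 0 0 / 0 0 0 0 0 0
t=7: a0@(3,0) a1@(0,1) a2@(0,1) a3@(0,3) a4@(3,0) a5@(3,0) a6@(0,3) | pheromone: 0 8 0 8 0 0 / 0 0 0 0 0 0 / 0 0 0 0 0 0 / 19 0 0 0 0 0 / 0 0 0 0 0 0

(3, 0)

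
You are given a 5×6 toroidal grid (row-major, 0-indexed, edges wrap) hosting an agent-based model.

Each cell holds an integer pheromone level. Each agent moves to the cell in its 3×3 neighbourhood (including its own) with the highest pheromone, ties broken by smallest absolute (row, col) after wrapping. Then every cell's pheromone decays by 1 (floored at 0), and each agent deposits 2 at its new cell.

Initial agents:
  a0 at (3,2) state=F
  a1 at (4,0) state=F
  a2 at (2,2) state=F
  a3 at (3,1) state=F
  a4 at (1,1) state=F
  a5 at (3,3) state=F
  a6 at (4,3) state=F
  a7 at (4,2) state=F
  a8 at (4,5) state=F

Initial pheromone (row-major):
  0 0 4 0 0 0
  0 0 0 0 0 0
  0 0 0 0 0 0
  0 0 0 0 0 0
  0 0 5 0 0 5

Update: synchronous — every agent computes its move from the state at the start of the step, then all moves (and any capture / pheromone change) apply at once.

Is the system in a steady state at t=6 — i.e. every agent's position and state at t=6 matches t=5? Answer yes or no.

t=1: a0@(4,2) a1@(4,5) a2@(1,1) a3@(4,2) a4@(0,2) a5@(4,2) a6@(4,2) a7@(4,2) a8@(4,5) | pheromone: 0 0 5 0 0 0 / 0 2 0 0 0 0 / 0 0 0 0 0 0 / 0 0 0 0 0 0 / 0 0 14 0 0 8
t=2: a0@(4,2) a1@(4,5) a2@(0,2) a3@(4,2) a4@(4,2) a5@(4,2) a6@(4,2) a7@(4,2) a8@(4,5) | pheromone: 0 0 6 0 0 0 / 0 1 0 0 0 0 / 0 0 0 0 0 0 / 0 0 0 0 0 0 / 0 0 25 0 0 11
t=3: a0@(4,2) a1@(4,5) a2@(4,2) a3@(4,2) a4@(4,2) a5@(4,2) a6@(4,2) a7@(4,2) a8@(4,5) | pheromone: 0 0 5 0 0 0 / 0 0 0 0 0 0 / 0 0 0 0 0 0 / 0 0 0 0 0 0 / 0 0 38 0 0 14
t=4: a0@(4,2) a1@(4,5) a2@(4,2) a3@(4,2) a4@(4,2) a5@(4,2) a6@(4,2) a7@(4,2) a8@(4,5) | pheromone: 0 0 4 0 0 0 / 0 0 0 0 0 0 / 0 0 0 0 0 0 / 0 0 0 0 0 0 / 0 0 51 0 0 17
t=5: a0@(4,2) a1@(4,5) a2@(4,2) a3@(4,2) a4@(4,2) a5@(4,2) a6@(4,2) a7@(4,2) a8@(4,5) | pheromone: 0 0 3 0 0 0 / 0 0 0 0 0 0 / 0 0 0 0 0 0 / 0 0 0 0 0 0 / 0 0 64 0 0 20
t=6: a0@(4,2) a1@(4,5) a2@(4,2) a3@(4,2) a4@(4,2) a5@(4,2) a6@(4,2) a7@(4,2) a8@(4,5) | pheromone: 0 0 2 0 0 0 / 0 0 0 0 0 0 / 0 0 0 0 0 0 / 0 0 0 0 0 0 / 0 0 77 0 0 23

yes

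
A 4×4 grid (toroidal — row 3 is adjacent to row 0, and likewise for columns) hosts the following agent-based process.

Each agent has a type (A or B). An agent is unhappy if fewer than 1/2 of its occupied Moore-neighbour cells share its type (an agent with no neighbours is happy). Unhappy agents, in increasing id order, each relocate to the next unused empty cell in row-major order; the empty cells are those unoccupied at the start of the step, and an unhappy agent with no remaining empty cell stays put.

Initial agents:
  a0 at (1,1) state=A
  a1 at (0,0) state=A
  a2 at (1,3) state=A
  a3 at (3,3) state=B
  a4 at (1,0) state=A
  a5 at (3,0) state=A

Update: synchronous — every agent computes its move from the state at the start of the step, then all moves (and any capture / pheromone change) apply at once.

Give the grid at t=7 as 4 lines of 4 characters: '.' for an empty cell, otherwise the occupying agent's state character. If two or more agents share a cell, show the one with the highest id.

t=1: a0@(1,1):A a1@(0,0):A a2@(1,3):A a3@(0,1):B a4@(1,0):A a5@(3,0):A
t=2: a0@(1,1):A a1@(0,0):A a2@(1,3):A a3@(0,2):B a4@(1,0):A a5@(3,0):A
t=3: a0@(1,1):A a1@(0,0):A a2@(1,3):A a3@(0,1):B a4@(1,0):A a5@(3,0):A
t=4: a0@(1,1):A a1@(0,0):A a2@(1,3):A a3@(0,2):B a4@(1,0):A a5@(3,0):A
t=5: a0@(1,1):A a1@(0,0):A a2@(1,3):A a3@(0,1):B a4@(1,0):A a5@(3,0):A
t=6: a0@(1,1):A a1@(0,0):A a2@(1,3):A a3@(0,2):B a4@(1,0):A a5@(3,0):A
t=7: a0@(1,1):A a1@(0,0):A a2@(1,3):A a3@(0,1):B a4@(1,0):A a5@(3,0):A

AB..
AA.A
....
A...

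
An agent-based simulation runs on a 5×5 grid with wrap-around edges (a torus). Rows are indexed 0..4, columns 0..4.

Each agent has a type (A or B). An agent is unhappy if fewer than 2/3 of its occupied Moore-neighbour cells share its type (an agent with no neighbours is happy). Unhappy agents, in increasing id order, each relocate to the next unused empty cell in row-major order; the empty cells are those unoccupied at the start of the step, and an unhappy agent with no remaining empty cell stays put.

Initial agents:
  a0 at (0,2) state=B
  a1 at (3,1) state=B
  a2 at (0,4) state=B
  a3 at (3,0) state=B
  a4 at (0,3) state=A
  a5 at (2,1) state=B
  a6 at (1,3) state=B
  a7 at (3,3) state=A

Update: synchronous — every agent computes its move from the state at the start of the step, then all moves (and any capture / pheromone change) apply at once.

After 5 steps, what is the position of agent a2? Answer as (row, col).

t=1: a0@(0,0):B a1@(3,1):B a2@(0,1):B a3@(3,0):B a4@(1,0):A a5@(2,1):B a6@(1,3):B a7@(3,3):A
t=2: a0@(0,2):B a1@(3,1):B a2@(0,3):B a3@(3,0):B a4@(0,4):A a5@(2,1):B a6@(1,3):B a7@(3,3):A
t=3: a0@(0,2):B a1@(3,1):B a2@(0,3):B a3@(3,0):B a4@(0,0):A a5@(2,1):B a6@(1,3):B a7@(3,3):A
t=4: (unchanged — steady state)

(0, 3)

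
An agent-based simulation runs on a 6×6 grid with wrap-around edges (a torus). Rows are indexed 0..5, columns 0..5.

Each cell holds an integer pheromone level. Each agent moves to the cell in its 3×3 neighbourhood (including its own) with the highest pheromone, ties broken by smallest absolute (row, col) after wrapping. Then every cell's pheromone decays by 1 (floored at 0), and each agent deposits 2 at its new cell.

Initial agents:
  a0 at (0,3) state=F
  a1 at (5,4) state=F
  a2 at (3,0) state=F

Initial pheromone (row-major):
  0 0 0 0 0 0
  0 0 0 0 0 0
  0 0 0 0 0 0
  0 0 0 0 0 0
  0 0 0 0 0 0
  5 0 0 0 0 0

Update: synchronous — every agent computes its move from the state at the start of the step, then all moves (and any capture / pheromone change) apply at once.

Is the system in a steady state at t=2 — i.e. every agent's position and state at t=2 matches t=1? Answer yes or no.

t=1: a0@(0,2) a1@(0,3) a2@(2,0) | pheromone: 0 0 2 2 0 0 / 0 0 0 0 0 0 / 2 0 0 0 0 0 / 0 0 0 0 0 0 / 0 0 0 0 0 0 / 4 0 0 0 0 0
t=2: a0@(0,2) a1@(0,2) a2@(2,0) | pheromone: 0 0 5 1 0 0 / 0 0 0 0 0 0 / 3 0 0 0 0 0 / 0 0 0 0 0 0 / 0 0 0 0 0 0 / 3 0 0 0 0 0

no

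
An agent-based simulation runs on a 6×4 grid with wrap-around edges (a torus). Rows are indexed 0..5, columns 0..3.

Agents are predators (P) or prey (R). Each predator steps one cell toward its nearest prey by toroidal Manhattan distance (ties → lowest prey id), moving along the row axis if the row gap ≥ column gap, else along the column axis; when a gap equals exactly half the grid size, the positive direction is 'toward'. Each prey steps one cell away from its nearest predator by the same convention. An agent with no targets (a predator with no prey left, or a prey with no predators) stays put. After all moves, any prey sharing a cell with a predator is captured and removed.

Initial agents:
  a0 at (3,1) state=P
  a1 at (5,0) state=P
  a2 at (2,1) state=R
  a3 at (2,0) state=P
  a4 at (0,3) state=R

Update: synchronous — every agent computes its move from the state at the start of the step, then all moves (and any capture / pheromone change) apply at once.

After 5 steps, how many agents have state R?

2

t=1: a0@(2,1):P a1@(0,0):P a2@(1,1):R a3@(2,1):P a4@(1,3):R
t=2: a0@(1,1):P a1@(1,0):P a2@(0,1):R a3@(1,1):P a4@(2,3):R
t=3: a0@(0,1):P a1@(0,0):P a2@(5,1):R a3@(0,1):P a4@(3,3):R
t=4: a0@(5,1):P a1@(5,0):P a2@(4,1):R a3@(5,1):P a4@(2,3):R
t=5: a0@(4,1):P a1@(4,0):P a2@(3,1):R a3@(4,1):P a4@(1,3):R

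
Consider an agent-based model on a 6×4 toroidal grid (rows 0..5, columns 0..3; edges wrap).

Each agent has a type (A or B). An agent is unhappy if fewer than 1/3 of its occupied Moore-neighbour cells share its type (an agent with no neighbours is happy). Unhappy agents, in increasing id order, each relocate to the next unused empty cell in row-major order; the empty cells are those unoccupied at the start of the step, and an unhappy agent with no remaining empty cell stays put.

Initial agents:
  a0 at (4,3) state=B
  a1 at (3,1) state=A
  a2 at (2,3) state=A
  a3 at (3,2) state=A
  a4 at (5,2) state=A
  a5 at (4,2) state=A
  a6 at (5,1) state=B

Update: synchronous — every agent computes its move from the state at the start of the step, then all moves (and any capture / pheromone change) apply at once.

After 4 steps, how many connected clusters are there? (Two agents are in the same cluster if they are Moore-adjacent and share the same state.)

t=1: a0@(0,0):B a1@(3,1):A a2@(2,3):A a3@(3,2):A a4@(5,2):A a5@(4,2):A a6@(0,1):B
t=2: (unchanged — steady state)

2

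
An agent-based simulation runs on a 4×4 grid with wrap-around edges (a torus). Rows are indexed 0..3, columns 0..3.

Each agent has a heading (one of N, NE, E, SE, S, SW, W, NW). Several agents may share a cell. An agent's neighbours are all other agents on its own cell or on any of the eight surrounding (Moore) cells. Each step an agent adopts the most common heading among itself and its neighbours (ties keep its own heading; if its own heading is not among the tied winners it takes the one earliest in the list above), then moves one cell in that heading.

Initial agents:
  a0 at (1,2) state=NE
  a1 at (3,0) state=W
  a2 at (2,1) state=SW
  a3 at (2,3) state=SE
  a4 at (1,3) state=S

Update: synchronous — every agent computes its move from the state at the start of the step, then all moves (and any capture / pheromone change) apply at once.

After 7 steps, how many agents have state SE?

1

t=1: a0@(0,3):NE a1@(3,3):W a2@(3,0):SW a3@(3,0):SE a4@(2,3):S
t=2: a0@(3,0):NE a1@(3,2):W a2@(0,3):SW a3@(0,1):SE a4@(3,3):S
t=3: a0@(2,1):NE a1@(3,1):W a2@(1,2):SW a3@(1,2):SE a4@(0,3):S
t=4: a0@(1,2):NE a1@(3,0):W a2@(2,1):SW a3@(2,3):SE a4@(1,3):S
t=5: a0@(0,3):NE a1@(3,3):W a2@(3,0):SW a3@(3,0):SE a4@(2,3):S
t=6: a0@(3,0):NE a1@(3,2):W a2@(0,3):SW a3@(0,1):SE a4@(3,3):S
t=7: a0@(2,1):NE a1@(3,1):W a2@(1,2):SW a3@(1,2):SE a4@(0,3):S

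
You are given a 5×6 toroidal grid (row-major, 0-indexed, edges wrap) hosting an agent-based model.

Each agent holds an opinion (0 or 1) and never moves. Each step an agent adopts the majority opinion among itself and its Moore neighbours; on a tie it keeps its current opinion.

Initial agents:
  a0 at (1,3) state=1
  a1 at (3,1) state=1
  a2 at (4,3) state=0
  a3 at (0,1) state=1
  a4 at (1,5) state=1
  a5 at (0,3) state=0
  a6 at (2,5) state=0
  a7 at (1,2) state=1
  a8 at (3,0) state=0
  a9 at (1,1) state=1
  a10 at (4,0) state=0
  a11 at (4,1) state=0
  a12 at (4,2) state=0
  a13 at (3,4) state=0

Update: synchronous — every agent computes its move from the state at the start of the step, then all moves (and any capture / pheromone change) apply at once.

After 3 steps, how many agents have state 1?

t=1: a0@(1,3):1 a1@(3,1):0 a2@(4,3):0 a3@(0,1):1 a4@(1,5):1 a5@(0,3):0 a6@(2,5):0 a7@(1,2):1 a8@(3,0):0 a9@(1,1):1 a10@(4,0):0 a11@(4,1):0 a12@(4,2):0 a13@(3,4):0
t=2: (unchanged — steady state)

5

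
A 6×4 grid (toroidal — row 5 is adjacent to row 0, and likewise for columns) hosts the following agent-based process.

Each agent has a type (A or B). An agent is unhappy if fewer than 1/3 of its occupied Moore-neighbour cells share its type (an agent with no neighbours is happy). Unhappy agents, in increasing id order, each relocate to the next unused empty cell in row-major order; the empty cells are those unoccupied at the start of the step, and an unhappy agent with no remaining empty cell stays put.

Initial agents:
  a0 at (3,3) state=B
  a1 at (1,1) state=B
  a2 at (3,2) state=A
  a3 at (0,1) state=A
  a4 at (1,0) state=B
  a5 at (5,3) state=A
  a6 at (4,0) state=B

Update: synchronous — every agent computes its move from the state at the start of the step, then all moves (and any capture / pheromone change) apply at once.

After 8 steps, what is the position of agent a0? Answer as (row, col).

(3, 3)

t=1: a0@(3,3):B a1@(1,1):B a2@(0,0):A a3@(0,2):A a4@(1,0):B a5@(0,3):A a6@(4,0):B
t=2: (unchanged — steady state)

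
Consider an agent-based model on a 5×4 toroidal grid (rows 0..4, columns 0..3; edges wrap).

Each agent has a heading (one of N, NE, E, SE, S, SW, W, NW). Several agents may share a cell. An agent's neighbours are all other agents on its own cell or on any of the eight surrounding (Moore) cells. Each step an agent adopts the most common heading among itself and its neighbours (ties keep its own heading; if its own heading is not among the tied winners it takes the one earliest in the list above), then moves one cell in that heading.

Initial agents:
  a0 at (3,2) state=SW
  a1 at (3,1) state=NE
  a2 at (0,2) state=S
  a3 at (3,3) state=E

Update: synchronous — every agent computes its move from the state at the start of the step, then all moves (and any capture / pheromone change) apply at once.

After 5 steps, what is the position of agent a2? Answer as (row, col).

(0, 2)

t=1: a0@(4,1):SW a1@(2,2):NE a2@(1,2):S a3@(3,0):E
t=2: a0@(0,0):SW a1@(1,3):NE a2@(2,2):S a3@(3,1):E
t=3: a0@(1,3):SW a1@(0,0):NE a2@(3,2):S a3@(3,2):E
t=4: a0@(2,2):SW a1@(4,1):NE a2@(4,2):S a3@(3,3):E
t=5: a0@(3,1):SW a1@(3,2):NE a2@(0,2):S a3@(3,0):E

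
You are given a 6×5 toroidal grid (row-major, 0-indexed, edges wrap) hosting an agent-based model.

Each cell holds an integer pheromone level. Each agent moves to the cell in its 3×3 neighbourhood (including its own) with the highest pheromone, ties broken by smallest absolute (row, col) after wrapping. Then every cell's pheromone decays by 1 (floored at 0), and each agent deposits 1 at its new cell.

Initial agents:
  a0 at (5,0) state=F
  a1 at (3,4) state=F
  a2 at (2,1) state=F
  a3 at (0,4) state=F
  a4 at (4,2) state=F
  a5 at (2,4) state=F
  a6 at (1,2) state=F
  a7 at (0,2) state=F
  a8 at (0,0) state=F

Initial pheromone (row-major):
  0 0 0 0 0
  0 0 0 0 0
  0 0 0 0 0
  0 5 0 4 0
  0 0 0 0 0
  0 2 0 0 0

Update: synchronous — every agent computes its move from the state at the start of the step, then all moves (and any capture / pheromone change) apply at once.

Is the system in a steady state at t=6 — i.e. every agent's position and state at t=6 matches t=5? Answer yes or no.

yes

t=1: a0@(5,1) a1@(3,3) a2@(3,1) a3@(0,0) a4@(3,1) a5@(3,3) a6@(0,1) a7@(5,1) a8@(5,1) | pheromone: 1 1 0 0 0 / 0 0 0 0 0 / 0 0 0 0 0 / 0 6 0 5 0 / 0 0 0 0 0 / 0 4 0 0 0
t=2: a0@(5,1) a1@(3,3) a2@(3,1) a3@(5,1) a4@(3,1) a5@(3,3) a6@(5,1) a7@(5,1) a8@(5,1) | pheromone: 0 0 0 0 0 / 0 0 0 0 0 / 0 0 0 0 0 / 0 7 0 6 0 / 0 0 0 0 0 / 0 8 0 0 0
t=3: a0@(5,1) a1@(3,3) a2@(3,1) a3@(5,1) a4@(3,1) a5@(3,3) a6@(5,1) a7@(5,1) a8@(5,1) | pheromone: 0 0 0 0 0 / 0 0 0 0 0 / 0 0 0 0 0 / 0 8 0 7 0 / 0 0 0 0 0 / 0 12 0 0 0
t=4: a0@(5,1) a1@(3,3) a2@(3,1) a3@(5,1) a4@(3,1) a5@(3,3) a6@(5,1) a7@(5,1) a8@(5,1) | pheromone: 0 0 0 0 0 / 0 0 0 0 0 / 0 0 0 0 0 / 0 9 0 8 0 / 0 0 0 0 0 / 0 16 0 0 0
t=5: a0@(5,1) a1@(3,3) a2@(3,1) a3@(5,1) a4@(3,1) a5@(3,3) a6@(5,1) a7@(5,1) a8@(5,1) | pheromone: 0 0 0 0 0 / 0 0 0 0 0 / 0 0 0 0 0 / 0 10 0 9 0 / 0 0 0 0 0 / 0 20 0 0 0
t=6: a0@(5,1) a1@(3,3) a2@(3,1) a3@(5,1) a4@(3,1) a5@(3,3) a6@(5,1) a7@(5,1) a8@(5,1) | pheromone: 0 0 0 0 0 / 0 0 0 0 0 / 0 0 0 0 0 / 0 11 0 10 0 / 0 0 0 0 0 / 0 24 0 0 0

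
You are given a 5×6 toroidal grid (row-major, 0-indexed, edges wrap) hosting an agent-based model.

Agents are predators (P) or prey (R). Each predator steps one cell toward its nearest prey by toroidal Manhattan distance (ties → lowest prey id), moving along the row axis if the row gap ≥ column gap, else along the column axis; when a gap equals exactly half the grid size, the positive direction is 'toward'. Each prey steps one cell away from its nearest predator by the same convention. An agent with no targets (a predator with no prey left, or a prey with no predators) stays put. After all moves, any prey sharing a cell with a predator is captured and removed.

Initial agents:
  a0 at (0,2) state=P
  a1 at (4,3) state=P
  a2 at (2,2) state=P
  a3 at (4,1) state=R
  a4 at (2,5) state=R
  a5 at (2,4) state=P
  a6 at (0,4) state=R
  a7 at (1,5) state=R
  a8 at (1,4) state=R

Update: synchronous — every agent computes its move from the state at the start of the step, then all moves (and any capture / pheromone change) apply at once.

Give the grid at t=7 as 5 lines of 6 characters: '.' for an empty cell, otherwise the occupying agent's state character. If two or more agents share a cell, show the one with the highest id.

......
.R...R
......
.RPP..
R.....

t=1: a0@(4,2):P a1@(4,2):P a2@(3,2):P a3@(3,1):R a4@(2,0):R a5@(2,5):P a6@(0,5):R a7@(0,5):R a8@(0,4):R
t=2: a0@(3,2):P a1@(3,2):P a2@(3,1):P a3@(3,0):R a4@(2,1):R a5@(2,0):P a6@(4,5):R a7@(4,5):R a8@(0,5):R
t=3: a0@(3,1):P a1@(3,1):P a2@(3,0):P a3@(3,5):R a4@(1,1):R a5@(3,0):P a6@(4,4):R a7@(4,4):R a8@(4,5):R
t=4: a0@(3,0):P a1@(3,0):P a2@(3,5):P a3@(3,4):R a4@(0,1):R a5@(3,5):P a6@(4,3):R a7@(4,3):R a8@(0,5):R
t=5: a0@(3,5):P a1@(3,5):P a2@(3,4):P a3@(3,3):R a4@(1,1):R a5@(3,4):P a6@(4,2):R a7@(4,2):R a8@(1,5):R
t=6: a0@(3,4):P a1@(3,4):P a2@(3,3):P a3@(3,2):R a4@(0,1):R a5@(3,3):P a6@(4,1):R a7@(4,1):R a8@(0,5):R
t=7: a0@(3,3):P a1@(3,3):P a2@(3,2):P a3@(3,1):R a4@(1,1):R a5@(3,2):P a6@(4,0):R a7@(4,0):R a8@(1,5):R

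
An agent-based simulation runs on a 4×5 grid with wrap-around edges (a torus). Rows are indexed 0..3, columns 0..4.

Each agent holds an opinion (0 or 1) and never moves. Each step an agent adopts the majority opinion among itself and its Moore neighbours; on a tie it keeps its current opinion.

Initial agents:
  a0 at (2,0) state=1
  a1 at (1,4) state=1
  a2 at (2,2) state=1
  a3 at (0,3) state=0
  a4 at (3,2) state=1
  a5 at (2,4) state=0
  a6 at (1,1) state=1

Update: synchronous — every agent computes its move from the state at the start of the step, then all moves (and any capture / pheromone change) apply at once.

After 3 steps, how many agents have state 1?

7

t=1: a0@(2,0):1 a1@(1,4):1 a2@(2,2):1 a3@(0,3):1 a4@(3,2):1 a5@(2,4):1 a6@(1,1):1
t=2: (unchanged — steady state)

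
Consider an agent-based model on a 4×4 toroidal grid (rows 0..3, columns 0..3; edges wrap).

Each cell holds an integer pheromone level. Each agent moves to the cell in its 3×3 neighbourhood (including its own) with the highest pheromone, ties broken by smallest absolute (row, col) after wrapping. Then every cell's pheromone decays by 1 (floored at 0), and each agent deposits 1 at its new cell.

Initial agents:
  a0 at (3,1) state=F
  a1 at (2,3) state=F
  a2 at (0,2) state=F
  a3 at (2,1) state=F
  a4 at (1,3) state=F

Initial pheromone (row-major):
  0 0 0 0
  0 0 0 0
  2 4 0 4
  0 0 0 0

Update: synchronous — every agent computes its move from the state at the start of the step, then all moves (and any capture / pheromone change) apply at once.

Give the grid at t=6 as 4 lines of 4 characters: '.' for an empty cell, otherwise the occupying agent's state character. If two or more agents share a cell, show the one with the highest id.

t=1: a0@(2,1) a1@(2,3) a2@(0,1) a3@(2,1) a4@(2,3) | pheromone: 0 1 0 0 / 0 0 0 0 / 1 5 0 5 / 0 0 0 0
t=2: a0@(2,1) a1@(2,3) a2@(0,1) a3@(2,1) a4@(2,3) | pheromone: 0 1 0 0 / 0 0 0 0 / 0 6 0 6 / 0 0 0 0
t=3: a0@(2,1) a1@(2,3) a2@(0,1) a3@(2,1) a4@(2,3) | pheromone: 0 1 0 0 / 0 0 0 0 / 0 7 0 7 / 0 0 0 0
t=4: a0@(2,1) a1@(2,3) a2@(0,1) a3@(2,1) a4@(2,3) | pheromone: 0 1 0 0 / 0 0 0 0 / 0 8 0 8 / 0 0 0 0
t=5: a0@(2,1) a1@(2,3) a2@(0,1) a3@(2,1) a4@(2,3) | pheromone: 0 1 0 0 / 0 0 0 0 / 0 9 0 9 / 0 0 0 0
t=6: a0@(2,1) a1@(2,3) a2@(0,1) a3@(2,1) a4@(2,3) | pheromone: 0 1 0 0 / 0 0 0 0 / 0 10 0 10 / 0 0 0 0

.F..
....
.F.F
....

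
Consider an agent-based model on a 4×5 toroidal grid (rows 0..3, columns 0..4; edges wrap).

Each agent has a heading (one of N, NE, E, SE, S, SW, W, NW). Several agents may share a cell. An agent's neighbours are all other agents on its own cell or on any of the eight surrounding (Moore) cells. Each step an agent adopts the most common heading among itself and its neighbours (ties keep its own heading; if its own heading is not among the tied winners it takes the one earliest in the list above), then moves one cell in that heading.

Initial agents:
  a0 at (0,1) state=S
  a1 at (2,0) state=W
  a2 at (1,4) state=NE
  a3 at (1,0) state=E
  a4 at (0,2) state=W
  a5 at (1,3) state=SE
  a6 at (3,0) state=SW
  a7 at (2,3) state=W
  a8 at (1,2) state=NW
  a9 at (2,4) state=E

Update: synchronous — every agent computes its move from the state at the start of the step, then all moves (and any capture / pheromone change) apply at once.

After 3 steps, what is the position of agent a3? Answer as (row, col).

(1, 3)

t=1: a0@(1,1):S a1@(2,1):E a2@(1,0):E a3@(1,1):E a4@(0,1):W a5@(1,2):W a6@(0,4):SW a7@(2,2):W a8@(1,1):W a9@(2,0):E
t=2: a0@(1,2):E a1@(2,2):E a2@(1,1):E a3@(1,2):E a4@(0,0):W a5@(1,1):W a6@(1,3):SW a7@(2,1):W a8@(1,0):W a9@(2,1):E
t=3: a0@(1,3):E a1@(2,3):E a2@(1,2):E a3@(1,3):E a4@(0,4):W a5@(1,2):E a6@(1,4):E a7@(2,2):E a8@(1,4):W a9@(2,2):E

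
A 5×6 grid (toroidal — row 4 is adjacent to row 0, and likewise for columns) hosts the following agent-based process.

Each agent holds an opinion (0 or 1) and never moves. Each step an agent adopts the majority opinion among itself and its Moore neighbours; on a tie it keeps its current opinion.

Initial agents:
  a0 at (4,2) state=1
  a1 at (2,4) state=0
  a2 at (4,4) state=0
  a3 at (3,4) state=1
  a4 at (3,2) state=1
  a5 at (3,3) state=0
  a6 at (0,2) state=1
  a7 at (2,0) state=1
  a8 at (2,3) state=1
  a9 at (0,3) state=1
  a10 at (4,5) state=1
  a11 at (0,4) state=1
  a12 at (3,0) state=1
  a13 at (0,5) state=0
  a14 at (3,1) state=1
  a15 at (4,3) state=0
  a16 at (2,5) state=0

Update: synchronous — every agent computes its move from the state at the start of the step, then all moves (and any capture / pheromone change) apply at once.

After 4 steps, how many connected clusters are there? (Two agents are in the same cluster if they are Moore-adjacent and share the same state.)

2

t=1: a0@(4,2):1 a1@(2,4):0 a2@(4,4):0 a3@(3,4):0 a4@(3,2):1 a5@(3,3):0 a6@(0,2):1 a7@(2,0):1 a8@(2,3):1 a9@(0,3):1 a10@(4,5):1 a11@(0,4):1 a12@(3,0):1 a13@(0,5):0 a14@(3,1):1 a15@(4,3):1 a16@(2,5):1
t=2: a0@(4,2):1 a1@(2,4):0 a2@(4,4):0 a3@(3,4):0 a4@(3,2):1 a5@(3,3):0 a6@(0,2):1 a7@(2,0):1 a8@(2,3):0 a9@(0,3):1 a10@(4,5):1 a11@(0,4):1 a12@(3,0):1 a13@(0,5):0 a14@(3,1):1 a15@(4,3):1 a16@(2,5):1
t=3: (unchanged — steady state)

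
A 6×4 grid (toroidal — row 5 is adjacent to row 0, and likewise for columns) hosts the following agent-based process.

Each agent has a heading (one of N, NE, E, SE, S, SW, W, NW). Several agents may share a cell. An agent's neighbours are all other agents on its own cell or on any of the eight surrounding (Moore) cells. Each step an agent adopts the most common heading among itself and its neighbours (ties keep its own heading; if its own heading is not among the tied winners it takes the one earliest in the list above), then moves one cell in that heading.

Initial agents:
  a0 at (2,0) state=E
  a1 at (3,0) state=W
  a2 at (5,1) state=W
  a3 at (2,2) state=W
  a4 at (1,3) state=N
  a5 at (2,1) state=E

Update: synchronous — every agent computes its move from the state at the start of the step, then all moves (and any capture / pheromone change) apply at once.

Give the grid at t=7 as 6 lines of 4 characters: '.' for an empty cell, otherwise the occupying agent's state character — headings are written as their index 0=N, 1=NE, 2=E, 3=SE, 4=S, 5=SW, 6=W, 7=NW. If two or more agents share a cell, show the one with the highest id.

....
....
2..2
..22
....
..6.

t=1: a0@(2,1):E a1@(3,1):E a2@(5,0):W a3@(2,1):W a4@(0,3):N a5@(2,2):E
t=2: a0@(2,2):E a1@(3,2):E a2@(5,3):W a3@(2,2):E a4@(5,3):N a5@(2,3):E
t=3: a0@(2,3):E a1@(3,3):E a2@(5,2):W a3@(2,3):E a4@(4,3):N a5@(2,0):E
t=4: a0@(2,0):E a1@(3,0):E a2@(5,1):W a3@(2,0):E a4@(3,3):N a5@(2,1):E
t=5: a0@(2,1):E a1@(3,1):E a2@(5,0):W a3@(2,1):E a4@(3,0):E a5@(2,2):E
t=6: a0@(2,2):E a1@(3,2):E a2@(5,3):W a3@(2,2):E a4@(3,1):E a5@(2,3):E
t=7: a0@(2,3):E a1@(3,3):E a2@(5,2):W a3@(2,3):E a4@(3,2):E a5@(2,0):E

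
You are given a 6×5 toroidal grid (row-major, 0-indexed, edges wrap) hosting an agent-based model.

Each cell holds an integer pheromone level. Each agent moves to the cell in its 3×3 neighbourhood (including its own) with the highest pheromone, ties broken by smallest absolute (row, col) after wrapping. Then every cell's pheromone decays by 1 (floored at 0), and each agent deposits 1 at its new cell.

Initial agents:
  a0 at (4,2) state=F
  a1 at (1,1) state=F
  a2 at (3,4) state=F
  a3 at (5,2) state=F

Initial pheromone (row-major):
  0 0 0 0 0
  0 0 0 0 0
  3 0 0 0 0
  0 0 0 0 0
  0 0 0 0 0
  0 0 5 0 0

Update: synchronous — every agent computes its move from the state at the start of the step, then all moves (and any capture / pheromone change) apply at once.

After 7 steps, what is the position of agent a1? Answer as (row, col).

t=1: a0@(5,2) a1@(2,0) a2@(2,0) a3@(5,2) | pheromone: 0 0 0 0 0 / 0 0 0 0 0 / 4 0 0 0 0 / 0 0 0 0 0 / 0 0 0 0 0 / 0 0 6 0 0
t=2: a0@(5,2) a1@(2,0) a2@(2,0) a3@(5,2) | pheromone: 0 0 0 0 0 / 0 0 0 0 0 / 5 0 0 0 0 / 0 0 0 0 0 / 0 0 0 0 0 / 0 0 7 0 0
t=3: a0@(5,2) a1@(2,0) a2@(2,0) a3@(5,2) | pheromone: 0 0 0 0 0 / 0 0 0 0 0 / 6 0 0 0 0 / 0 0 0 0 0 / 0 0 0 0 0 / 0 0 8 0 0
t=4: a0@(5,2) a1@(2,0) a2@(2,0) a3@(5,2) | pheromone: 0 0 0 0 0 / 0 0 0 0 0 / 7 0 0 0 0 / 0 0 0 0 0 / 0 0 0 0 0 / 0 0 9 0 0
t=5: a0@(5,2) a1@(2,0) a2@(2,0) a3@(5,2) | pheromone: 0 0 0 0 0 / 0 0 0 0 0 / 8 0 0 0 0 / 0 0 0 0 0 / 0 0 0 0 0 / 0 0 10 0 0
t=6: a0@(5,2) a1@(2,0) a2@(2,0) a3@(5,2) | pheromone: 0 0 0 0 0 / 0 0 0 0 0 / 9 0 0 0 0 / 0 0 0 0 0 / 0 0 0 0 0 / 0 0 11 0 0
t=7: a0@(5,2) a1@(2,0) a2@(2,0) a3@(5,2) | pheromone: 0 0 0 0 0 / 0 0 0 0 0 / 10 0 0 0 0 / 0 0 0 0 0 / 0 0 0 0 0 / 0 0 12 0 0

(2, 0)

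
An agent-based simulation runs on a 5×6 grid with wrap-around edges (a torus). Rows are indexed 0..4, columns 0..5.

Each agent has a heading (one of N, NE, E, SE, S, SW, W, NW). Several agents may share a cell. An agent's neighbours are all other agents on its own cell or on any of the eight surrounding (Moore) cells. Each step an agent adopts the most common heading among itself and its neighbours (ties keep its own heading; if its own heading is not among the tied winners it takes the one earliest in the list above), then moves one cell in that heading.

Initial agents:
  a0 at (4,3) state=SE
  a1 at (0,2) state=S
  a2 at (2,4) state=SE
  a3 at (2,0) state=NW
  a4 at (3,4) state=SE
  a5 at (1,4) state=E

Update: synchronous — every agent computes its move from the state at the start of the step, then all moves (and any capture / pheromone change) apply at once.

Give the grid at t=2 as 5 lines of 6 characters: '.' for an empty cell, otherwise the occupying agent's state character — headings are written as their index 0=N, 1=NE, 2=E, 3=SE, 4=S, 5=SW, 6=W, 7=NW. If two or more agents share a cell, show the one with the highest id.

t=1: a0@(0,4):SE a1@(1,2):S a2@(3,5):SE a3@(1,5):NW a4@(4,5):SE a5@(1,5):E
t=2: a0@(1,5):SE a1@(2,2):S a2@(4,0):SE a3@(0,4):NW a4@(0,0):SE a5@(1,0):E

3...7.
2....3
..4...
......
3.....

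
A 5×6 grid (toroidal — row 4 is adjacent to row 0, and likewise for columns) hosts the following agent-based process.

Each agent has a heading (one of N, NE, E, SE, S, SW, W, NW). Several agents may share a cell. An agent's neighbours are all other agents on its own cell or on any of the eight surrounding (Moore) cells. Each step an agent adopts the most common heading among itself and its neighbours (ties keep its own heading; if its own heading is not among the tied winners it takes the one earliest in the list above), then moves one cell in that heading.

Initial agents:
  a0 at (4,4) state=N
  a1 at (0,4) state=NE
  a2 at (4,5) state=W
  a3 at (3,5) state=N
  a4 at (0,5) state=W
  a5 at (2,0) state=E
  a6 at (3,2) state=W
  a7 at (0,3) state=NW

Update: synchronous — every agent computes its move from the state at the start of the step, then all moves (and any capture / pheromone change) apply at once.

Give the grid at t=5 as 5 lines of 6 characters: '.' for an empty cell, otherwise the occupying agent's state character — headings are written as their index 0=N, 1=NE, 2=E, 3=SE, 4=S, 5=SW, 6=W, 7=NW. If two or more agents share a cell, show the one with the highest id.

6....6
......
.....2
...6..
6...6.

t=1: a0@(3,4):N a1@(0,3):W a2@(4,4):W a3@(2,5):N a4@(0,4):W a5@(2,1):E a6@(3,1):W a7@(4,2):NW
t=2: a0@(2,4):N a1@(0,2):W a2@(4,3):W a3@(1,5):N a4@(0,3):W a5@(2,2):E a6@(3,0):W a7@(4,1):W
t=3: a0@(1,4):N a1@(0,1):W a2@(4,2):W a3@(0,5):N a4@(0,2):W a5@(2,3):E a6@(3,5):W a7@(4,0):W
t=4: a0@(0,4):N a1@(0,0):W a2@(4,1):W a3@(4,5):N a4@(0,1):W a5@(2,4):E a6@(3,4):W a7@(4,5):W
t=5: a0@(4,4):N a1@(0,5):W a2@(4,0):W a3@(4,4):W a4@(0,0):W a5@(2,5):E a6@(3,3):W a7@(4,4):W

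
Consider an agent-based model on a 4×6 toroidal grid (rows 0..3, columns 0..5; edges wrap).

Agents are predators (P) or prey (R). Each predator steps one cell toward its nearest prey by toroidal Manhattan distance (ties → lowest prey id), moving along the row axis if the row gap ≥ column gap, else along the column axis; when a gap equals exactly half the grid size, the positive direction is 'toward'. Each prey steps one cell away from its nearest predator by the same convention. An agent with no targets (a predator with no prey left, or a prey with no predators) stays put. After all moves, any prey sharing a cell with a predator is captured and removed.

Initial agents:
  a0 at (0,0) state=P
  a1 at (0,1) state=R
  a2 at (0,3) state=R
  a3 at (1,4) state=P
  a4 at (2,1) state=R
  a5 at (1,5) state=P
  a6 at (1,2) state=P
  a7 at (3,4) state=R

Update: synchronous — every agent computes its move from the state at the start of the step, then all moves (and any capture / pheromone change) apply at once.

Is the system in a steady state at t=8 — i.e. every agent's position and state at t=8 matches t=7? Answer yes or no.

t=1: a0@(0,1):P a2@(3,3):R a3@(0,4):P a4@(3,1):R a5@(1,0):P a6@(0,2):P a7@(2,4):R
t=2: a0@(3,1):P a2@(2,3):R a3@(3,4):P a4@(2,1):R a5@(2,0):P a6@(3,2):P a7@(1,4):R
t=3: a0@(2,1):P a2@(1,3):R a3@(2,4):P a4@(1,1):R a5@(2,1):P a6@(2,2):P a7@(0,4):R
t=4: a0@(1,1):P a2@(0,3):R a3@(1,4):P a4@(0,1):R a5@(1,1):P a6@(1,2):P a7@(3,4):R
t=5: a0@(0,1):P a2@(3,3):R a3@(0,4):P a4@(3,1):R a5@(0,1):P a6@(0,2):P a7@(2,4):R
t=6: a0@(3,1):P a2@(2,3):R a3@(3,4):P a4@(2,1):R a5@(3,1):P a6@(3,2):P a7@(1,4):R
t=7: a0@(2,1):P a2@(1,3):R a3@(2,4):P a4@(1,1):R a5@(2,1):P a6@(2,2):P a7@(0,4):R
t=8: a0@(1,1):P a2@(0,3):R a3@(1,4):P a4@(0,1):R a5@(1,1):P a6@(1,2):P a7@(3,4):R

no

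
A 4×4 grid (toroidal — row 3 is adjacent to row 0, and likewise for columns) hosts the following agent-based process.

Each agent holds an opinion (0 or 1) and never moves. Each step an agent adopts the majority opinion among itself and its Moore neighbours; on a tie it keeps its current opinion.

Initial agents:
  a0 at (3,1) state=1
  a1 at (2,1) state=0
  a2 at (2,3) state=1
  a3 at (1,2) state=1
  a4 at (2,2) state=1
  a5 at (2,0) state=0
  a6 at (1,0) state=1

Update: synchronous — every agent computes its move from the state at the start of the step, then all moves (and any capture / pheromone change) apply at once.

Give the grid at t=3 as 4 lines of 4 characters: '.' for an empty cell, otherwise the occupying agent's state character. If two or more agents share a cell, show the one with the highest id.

....
1.1.
1111
.1..

t=1: a0@(3,1):1 a1@(2,1):1 a2@(2,3):1 a3@(1,2):1 a4@(2,2):1 a5@(2,0):1 a6@(1,0):1
t=2: (unchanged — steady state)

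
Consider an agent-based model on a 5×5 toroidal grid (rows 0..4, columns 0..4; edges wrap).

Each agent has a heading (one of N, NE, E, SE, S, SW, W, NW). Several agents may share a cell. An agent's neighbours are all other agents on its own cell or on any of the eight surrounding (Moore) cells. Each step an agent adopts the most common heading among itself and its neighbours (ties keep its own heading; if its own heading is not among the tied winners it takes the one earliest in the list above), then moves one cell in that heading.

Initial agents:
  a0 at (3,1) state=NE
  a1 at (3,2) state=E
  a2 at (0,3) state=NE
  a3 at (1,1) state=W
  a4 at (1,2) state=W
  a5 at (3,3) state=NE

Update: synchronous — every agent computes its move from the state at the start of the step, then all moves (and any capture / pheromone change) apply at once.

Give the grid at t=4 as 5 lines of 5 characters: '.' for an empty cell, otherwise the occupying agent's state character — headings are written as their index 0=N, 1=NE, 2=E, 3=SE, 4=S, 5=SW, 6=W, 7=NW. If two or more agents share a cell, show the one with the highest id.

t=1: a0@(2,2):NE a1@(2,3):NE a2@(4,4):NE a3@(1,0):W a4@(1,1):W a5@(2,4):NE
t=2: a0@(1,3):NE a1@(1,4):NE a2@(3,0):NE a3@(1,4):W a4@(1,0):W a5@(1,0):NE
t=3: a0@(0,4):NE a1@(0,0):NE a2@(2,1):NE a3@(0,0):NE a4@(1,4):W a5@(0,1):NE
t=4: a0@(4,0):NE a1@(4,1):NE a2@(1,2):NE a3@(4,1):NE a4@(0,0):NE a5@(4,2):NE

1....
..1..
.....
.....
111..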